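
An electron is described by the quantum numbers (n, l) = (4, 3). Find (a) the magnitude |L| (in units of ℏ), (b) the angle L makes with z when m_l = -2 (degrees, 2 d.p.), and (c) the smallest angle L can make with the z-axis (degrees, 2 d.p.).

|L| = 2√3 ℏ ≈ 3.464ℏ; θ(m_l=-2) ≈ 125.26°; θ_min ≈ 30.00°

|L| = ℏ√(3·4) = 2√3 ℏ ≈ 3.464ℏ.
For m_l = -2: cos θ = -2/√12, θ ≈ 125.26°.
cos θ_min = 3/√12, so θ_min ≈ 30.00°.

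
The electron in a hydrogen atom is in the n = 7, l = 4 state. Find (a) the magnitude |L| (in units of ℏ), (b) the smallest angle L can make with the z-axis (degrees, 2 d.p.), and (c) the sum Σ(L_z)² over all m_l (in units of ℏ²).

|L| = ℏ√(4·5) = 2√5 ℏ ≈ 4.472ℏ.
cos θ_min = 4/√20, so θ_min ≈ 26.57°.
Σ m_l² = 60, so Σ(L_z)² = 60 ℏ².

|L| = 2√5 ℏ ≈ 4.472ℏ; θ_min ≈ 26.57°; Σ(L_z)² = 60 ℏ²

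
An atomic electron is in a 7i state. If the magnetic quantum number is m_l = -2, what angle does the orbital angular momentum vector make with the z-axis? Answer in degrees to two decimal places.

θ ≈ 107.98°

The 7i subshell has l = 6.
|L| = ℏ√(l(l+1)) = √42 ℏ.
L_z = m_l ℏ = −2ℏ.
cos θ = L_z/|L| = -2/√42, so θ ≈ 107.98°.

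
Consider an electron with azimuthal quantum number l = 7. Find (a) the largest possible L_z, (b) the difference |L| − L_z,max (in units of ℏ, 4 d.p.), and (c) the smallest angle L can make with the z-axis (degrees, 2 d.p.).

L_z,max = 7ℏ; |L|−L_z,max ≈ 0.4833ℏ; θ_min ≈ 20.70°

L_z,max = lℏ = 7ℏ.
|L| − L_z,max = (2√14 − 7)ℏ ≈ 0.4833ℏ.
cos θ_min = 7/√56, so θ_min ≈ 20.70°.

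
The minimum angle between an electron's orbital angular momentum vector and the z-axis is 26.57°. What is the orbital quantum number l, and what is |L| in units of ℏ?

l = 4, |L| = 2√5 ℏ ≈ 4.472ℏ

cos²θ_min = l/(l+1) = 0.7999.
l = cos²θ/sin²θ ≈ 4.
Then |L| = ℏ√(4·5) = 2√5 ℏ.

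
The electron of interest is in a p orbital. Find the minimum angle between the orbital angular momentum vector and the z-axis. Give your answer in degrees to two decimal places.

For a p orbital, l = 1.
|L|² = l(l+1)ℏ² = 2ℏ², so |L| = √2 ℏ.
The smallest angle corresponds to the largest L_z, i.e. m_l = l = 1, giving L_z = 1ℏ.
cos θ_min = 1/√2, so θ_min ≈ 45.00°.

θ_min ≈ 45.00°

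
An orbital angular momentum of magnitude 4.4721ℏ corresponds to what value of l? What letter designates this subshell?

l = 4 (g orbital)

(|L|/ℏ)² = l(l+1) = 20.
Solving: l = 4.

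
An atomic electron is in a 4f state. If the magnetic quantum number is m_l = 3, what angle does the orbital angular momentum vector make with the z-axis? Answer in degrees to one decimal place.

θ ≈ 30.0°

The 4f subshell has l = 3.
|L| = ℏ√(l(l+1)) = 2√3 ℏ.
L_z = m_l ℏ = 3ℏ.
cos θ = L_z/|L| = 3/√12, so θ ≈ 30.0°.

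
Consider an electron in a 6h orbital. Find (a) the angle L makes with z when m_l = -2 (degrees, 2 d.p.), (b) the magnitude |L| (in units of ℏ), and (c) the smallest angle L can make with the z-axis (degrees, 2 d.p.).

The 6h subshell has l = 5.
For m_l = -2: cos θ = -2/√30, θ ≈ 111.42°.
|L| = ℏ√(5·6) = √30 ℏ ≈ 5.477ℏ.
cos θ_min = 5/√30, so θ_min ≈ 24.09°.

θ(m_l=-2) ≈ 111.42°; |L| = √30 ℏ ≈ 5.477ℏ; θ_min ≈ 24.09°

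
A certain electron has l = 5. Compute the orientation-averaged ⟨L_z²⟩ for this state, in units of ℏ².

⟨L_z²⟩ = 10 ℏ²

m_l ∈ {-5, -4, -3, -2, -1, 0, 1, 2, 3, 4, 5}.
⟨L_z²⟩ = ℏ²·l(l+1)/3 = 10ℏ².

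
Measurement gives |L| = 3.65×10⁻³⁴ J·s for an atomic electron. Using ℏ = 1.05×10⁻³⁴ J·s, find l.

|L|/ℏ = (3.65×10⁻³⁴)/(1.05×10⁻³⁴) ≈ 3.476.
l(l+1) ≈ 3.476² ≈ 12.08, so l = 3.

l = 3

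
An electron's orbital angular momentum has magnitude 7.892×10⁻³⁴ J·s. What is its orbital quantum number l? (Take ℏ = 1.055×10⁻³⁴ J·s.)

l = 7

|L|/ℏ = (7.892×10⁻³⁴)/(1.055×10⁻³⁴) ≈ 7.481.
Set l(l+1) = 55.96; the integer solution is l = 7.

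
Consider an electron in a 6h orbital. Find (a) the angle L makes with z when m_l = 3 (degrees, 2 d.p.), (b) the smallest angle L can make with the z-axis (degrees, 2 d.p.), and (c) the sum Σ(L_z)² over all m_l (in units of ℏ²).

6h means n = 6, l = 5.
For m_l = 3: cos θ = 3/√30, θ ≈ 56.79°.
cos θ_min = 5/√30, so θ_min ≈ 24.09°.
Σ m_l² = 110, so Σ(L_z)² = 110 ℏ².

θ(m_l=3) ≈ 56.79°; θ_min ≈ 24.09°; Σ(L_z)² = 110 ℏ²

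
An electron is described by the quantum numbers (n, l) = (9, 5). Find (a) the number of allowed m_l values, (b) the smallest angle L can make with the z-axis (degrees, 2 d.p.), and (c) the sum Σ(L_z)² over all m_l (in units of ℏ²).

11 values; θ_min ≈ 24.09°; Σ(L_z)² = 110 ℏ²

There are 2l+1 = 11 values of m_l.
cos θ_min = 5/√30, so θ_min ≈ 24.09°.
Σ m_l² = 110, so Σ(L_z)² = 110 ℏ².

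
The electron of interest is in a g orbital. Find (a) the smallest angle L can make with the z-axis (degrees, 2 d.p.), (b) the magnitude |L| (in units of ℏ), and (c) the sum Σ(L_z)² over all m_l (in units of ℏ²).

θ_min ≈ 26.57°; |L| = 2√5 ℏ ≈ 4.472ℏ; Σ(L_z)² = 60 ℏ²

For a g orbital, l = 4.
cos θ_min = 4/√20, so θ_min ≈ 26.57°.
|L| = ℏ√(4·5) = 2√5 ℏ ≈ 4.472ℏ.
Σ m_l² = 60, so Σ(L_z)² = 60 ℏ².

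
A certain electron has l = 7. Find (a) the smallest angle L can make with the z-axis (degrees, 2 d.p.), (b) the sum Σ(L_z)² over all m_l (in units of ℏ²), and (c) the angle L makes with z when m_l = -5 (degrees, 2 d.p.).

θ_min ≈ 20.70°; Σ(L_z)² = 280 ℏ²; θ(m_l=-5) ≈ 131.92°

cos θ_min = 7/√56, so θ_min ≈ 20.70°.
Σ m_l² = 280, so Σ(L_z)² = 280 ℏ².
For m_l = -5: cos θ = -5/√56, θ ≈ 131.92°.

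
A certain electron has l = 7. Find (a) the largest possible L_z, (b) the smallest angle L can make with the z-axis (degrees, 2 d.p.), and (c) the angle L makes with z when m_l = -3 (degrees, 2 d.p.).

L_z,max = 7ℏ; θ_min ≈ 20.70°; θ(m_l=-3) ≈ 113.63°

L_z,max = lℏ = 7ℏ.
cos θ_min = 7/√56, so θ_min ≈ 20.70°.
For m_l = -3: cos θ = -3/√56, θ ≈ 113.63°.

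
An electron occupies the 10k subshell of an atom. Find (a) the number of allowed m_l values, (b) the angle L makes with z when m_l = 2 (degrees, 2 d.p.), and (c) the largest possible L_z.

15 values; θ(m_l=2) ≈ 74.50°; L_z,max = 7ℏ

10k means n = 10, l = 7.
There are 2l+1 = 15 values of m_l.
For m_l = 2: cos θ = 2/√56, θ ≈ 74.50°.
L_z,max = lℏ = 7ℏ.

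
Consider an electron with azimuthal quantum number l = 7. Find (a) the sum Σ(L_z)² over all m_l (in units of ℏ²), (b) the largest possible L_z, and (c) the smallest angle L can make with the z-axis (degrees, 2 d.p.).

Σ(L_z)² = 280 ℏ²; L_z,max = 7ℏ; θ_min ≈ 20.70°

Σ m_l² = 280, so Σ(L_z)² = 280 ℏ².
L_z,max = lℏ = 7ℏ.
cos θ_min = 7/√56, so θ_min ≈ 20.70°.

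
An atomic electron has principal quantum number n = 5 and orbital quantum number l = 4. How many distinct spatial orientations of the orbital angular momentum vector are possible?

The number of m_l values is 2l + 1 = 2·4 + 1 = 9.

9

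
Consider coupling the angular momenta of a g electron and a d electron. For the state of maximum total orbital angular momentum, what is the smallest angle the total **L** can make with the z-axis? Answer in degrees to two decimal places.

By the triangle rule, |l₁ − l₂| ≤ L ≤ l₁ + l₂.
So L can be 2, 3, 4, 5, 6.
The maximum is L = 6, with |L_tot| = ℏ√(6·7) = √42 ℏ.
The minimum angle with z is arccos(6/√42) ≈ 22.21°.

θ_min ≈ 22.21°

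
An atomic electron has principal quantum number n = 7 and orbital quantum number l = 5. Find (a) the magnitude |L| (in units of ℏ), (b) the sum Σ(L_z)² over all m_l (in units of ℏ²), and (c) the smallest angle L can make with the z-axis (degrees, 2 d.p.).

|L| = ℏ√(5·6) = √30 ℏ ≈ 5.477ℏ.
Σ m_l² = 110, so Σ(L_z)² = 110 ℏ².
cos θ_min = 5/√30, so θ_min ≈ 24.09°.

|L| = √30 ℏ ≈ 5.477ℏ; Σ(L_z)² = 110 ℏ²; θ_min ≈ 24.09°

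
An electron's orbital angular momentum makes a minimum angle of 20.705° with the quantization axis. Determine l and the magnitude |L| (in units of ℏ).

l = 7, |L| = 2√14 ℏ ≈ 7.483ℏ

At minimum angle, m_l = l, so cos θ = l/√(l(l+1)); cos²θ = l/(l+1) = 0.8750.
Solving: l = 7.
Then |L| = ℏ√(7·8) = 2√14 ℏ.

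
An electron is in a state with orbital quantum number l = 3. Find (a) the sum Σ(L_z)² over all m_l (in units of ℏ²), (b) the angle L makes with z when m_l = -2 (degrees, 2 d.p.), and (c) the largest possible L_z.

Σ(L_z)² = 28 ℏ²; θ(m_l=-2) ≈ 125.26°; L_z,max = 3ℏ

Σ m_l² = 28, so Σ(L_z)² = 28 ℏ².
For m_l = -2: cos θ = -2/√12, θ ≈ 125.26°.
L_z,max = lℏ = 3ℏ.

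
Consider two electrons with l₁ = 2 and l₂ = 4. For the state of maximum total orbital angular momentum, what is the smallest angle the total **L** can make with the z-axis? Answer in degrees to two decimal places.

θ_min ≈ 22.21°

The total orbital quantum number L ranges from |l₁ − l₂| to l₁ + l₂ in integer steps.
So L can be 2, 3, 4, 5, 6.
The maximum is L = 6, with |L_tot| = ℏ√(6·7) = √42 ℏ.
The minimum angle with z is arccos(6/√42) ≈ 22.21°.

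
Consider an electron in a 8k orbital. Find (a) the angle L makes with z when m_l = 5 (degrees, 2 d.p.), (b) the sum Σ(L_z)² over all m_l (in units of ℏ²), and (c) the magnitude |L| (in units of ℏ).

θ(m_l=5) ≈ 48.08°; Σ(L_z)² = 280 ℏ²; |L| = 2√14 ℏ ≈ 7.483ℏ

The 8k subshell has l = 7.
For m_l = 5: cos θ = 5/√56, θ ≈ 48.08°.
Σ m_l² = 280, so Σ(L_z)² = 280 ℏ².
|L| = ℏ√(7·8) = 2√14 ℏ ≈ 7.483ℏ.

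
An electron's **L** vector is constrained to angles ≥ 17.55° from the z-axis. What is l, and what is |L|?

cos θ_min = l/√(l(l+1)) = √(l/(l+1)), so l/(l+1) = cos²(17.55°) = 0.9091.
l = cos²θ/sin²θ ≈ 10.
Then |L| = ℏ√(10·11) = √110 ℏ.

l = 10, |L| = √110 ℏ ≈ 10.488ℏ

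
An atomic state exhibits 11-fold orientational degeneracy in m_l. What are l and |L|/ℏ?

2l + 1 = 11 ⇒ l = 5.
Then |L| = √(l(l+1)) ℏ = √30 ℏ.

l = 5, |L| = √30 ℏ ≈ 5.477ℏ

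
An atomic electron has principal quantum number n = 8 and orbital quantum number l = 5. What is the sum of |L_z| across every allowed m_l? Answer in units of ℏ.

Σ|L_z| = 30 ℏ

The allowed m_l values are -5, -4, -3, -2, -1, 0, 1, 2, 3, 4, 5.
Σ|m_l| = l(l+1) = 30.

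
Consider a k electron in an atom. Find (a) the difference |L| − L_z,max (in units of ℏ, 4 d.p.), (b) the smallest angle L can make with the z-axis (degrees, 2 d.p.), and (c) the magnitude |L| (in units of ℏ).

For a k orbital, l = 7.
|L| − L_z,max = (2√14 − 7)ℏ ≈ 0.4833ℏ.
cos θ_min = 7/√56, so θ_min ≈ 20.70°.
|L| = ℏ√(7·8) = 2√14 ℏ ≈ 7.483ℏ.

|L|−L_z,max ≈ 0.4833ℏ; θ_min ≈ 20.70°; |L| = 2√14 ℏ ≈ 7.483ℏ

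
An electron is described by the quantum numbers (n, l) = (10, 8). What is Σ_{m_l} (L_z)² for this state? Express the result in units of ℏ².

Σ(L_z)² = 408 ℏ²

m_l ∈ {-8, -7, -6, -5, -4, -3, -2, -1, 0, 1, 2, 3, 4, 5, 6, 7, 8}.
Σ m_l² = l(l+1)(2l+1)/3 = 8·9·17/3 = 408.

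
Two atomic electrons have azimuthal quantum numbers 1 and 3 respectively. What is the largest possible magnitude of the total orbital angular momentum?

|L_tot|_max = 2√5 ℏ ≈ 4.472ℏ

The total orbital quantum number L ranges from |l₁ − l₂| to l₁ + l₂ in integer steps.
So L can be 2, 3, 4.
The largest magnitude corresponds to L = 4: |L_tot| = ℏ√(4·5) = 2√5 ℏ.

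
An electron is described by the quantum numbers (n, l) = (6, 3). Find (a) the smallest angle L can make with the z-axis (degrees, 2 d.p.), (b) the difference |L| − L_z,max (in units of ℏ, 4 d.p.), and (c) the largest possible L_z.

θ_min ≈ 30.00°; |L|−L_z,max ≈ 0.4641ℏ; L_z,max = 3ℏ

cos θ_min = 3/√12, so θ_min ≈ 30.00°.
|L| − L_z,max = (2√3 − 3)ℏ ≈ 0.4641ℏ.
L_z,max = lℏ = 3ℏ.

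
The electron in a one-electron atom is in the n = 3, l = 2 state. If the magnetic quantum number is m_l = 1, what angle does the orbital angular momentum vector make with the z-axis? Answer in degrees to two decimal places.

|L| = √(l(l+1)) ℏ = √6 ℏ.
L_z = m_l ℏ = 1ℏ.
cos θ = L_z/|L| = 1/√6, so θ ≈ 65.91°.

θ ≈ 65.91°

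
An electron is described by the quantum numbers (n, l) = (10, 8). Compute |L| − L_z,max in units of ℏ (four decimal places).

|L| = 6√2 ℏ ≈ 8.4853ℏ, while L_z,max = lℏ = 8ℏ.
The difference is (6√2 − 8)ℏ ≈ 0.4853ℏ.

|L| − L_z,max ≈ 0.4853ℏ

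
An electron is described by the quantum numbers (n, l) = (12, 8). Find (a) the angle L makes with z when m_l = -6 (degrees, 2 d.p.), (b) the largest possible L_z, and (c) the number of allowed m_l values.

θ(m_l=-6) ≈ 135.00°; L_z,max = 8ℏ; 17 values

For m_l = -6: cos θ = -6/√72, θ ≈ 135.00°.
L_z,max = lℏ = 8ℏ.
There are 2l+1 = 17 values of m_l.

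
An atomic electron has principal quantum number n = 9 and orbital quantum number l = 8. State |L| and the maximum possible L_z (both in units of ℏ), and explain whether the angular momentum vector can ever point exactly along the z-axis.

|L| = 6√2 ℏ ≈ 8.4853ℏ, while L_z,max = lℏ = 8ℏ.
Since |L| > L_z,max, the vector can never point exactly along z; the closest it comes is θ_min = arccos(8/√72) ≈ 19.5°.

No: L_z,max = 8ℏ < |L| = 6√2 ℏ ≈ 8.485ℏ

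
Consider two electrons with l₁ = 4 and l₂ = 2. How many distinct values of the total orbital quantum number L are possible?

By the triangle rule, |l₁ − l₂| ≤ L ≤ l₁ + l₂.
So L can be 2, 3, 4, 5, 6.
That is 5 values.

5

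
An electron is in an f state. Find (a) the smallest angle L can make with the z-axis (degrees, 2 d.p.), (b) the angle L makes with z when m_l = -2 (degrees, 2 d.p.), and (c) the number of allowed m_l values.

θ_min ≈ 30.00°; θ(m_l=-2) ≈ 125.26°; 7 values

F corresponds to l = 3.
cos θ_min = 3/√12, so θ_min ≈ 30.00°.
For m_l = -2: cos θ = -2/√12, θ ≈ 125.26°.
There are 2l+1 = 7 values of m_l.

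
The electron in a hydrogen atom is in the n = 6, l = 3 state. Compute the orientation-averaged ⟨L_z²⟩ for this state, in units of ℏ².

m_l ∈ {-3, -2, -1, 0, 1, 2, 3}.
Average of L_z² over 7 states: 28/7 ℏ² = 4 ℏ².

⟨L_z²⟩ = 4 ℏ²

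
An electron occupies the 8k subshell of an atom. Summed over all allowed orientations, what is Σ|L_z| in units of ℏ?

Σ|L_z| = 56 ℏ

For 8k, l = 7.
m_l ∈ {-7, -6, -5, -4, -3, -2, -1, 0, 1, 2, 3, 4, 5, 6, 7}.
Σ|m_l| = l(l+1) = 56.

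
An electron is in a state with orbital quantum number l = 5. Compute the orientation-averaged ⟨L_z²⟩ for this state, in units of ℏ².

⟨L_z²⟩ = 10 ℏ²

m_l runs from −5 to 5, i.e. {-5, -4, -3, -2, -1, 0, 1, 2, 3, 4, 5}.
Average of L_z² over 11 states: 110/11 ℏ² = 10 ℏ².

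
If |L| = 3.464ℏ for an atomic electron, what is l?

l = 3

(|L|/ℏ)² = l(l+1) = 12.
Solving: l = 3.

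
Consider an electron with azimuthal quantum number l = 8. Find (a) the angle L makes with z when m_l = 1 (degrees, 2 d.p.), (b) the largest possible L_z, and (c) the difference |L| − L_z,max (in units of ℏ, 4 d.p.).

θ(m_l=1) ≈ 83.23°; L_z,max = 8ℏ; |L|−L_z,max ≈ 0.4853ℏ

For m_l = 1: cos θ = 1/√72, θ ≈ 83.23°.
L_z,max = lℏ = 8ℏ.
|L| − L_z,max = (6√2 − 8)ℏ ≈ 0.4853ℏ.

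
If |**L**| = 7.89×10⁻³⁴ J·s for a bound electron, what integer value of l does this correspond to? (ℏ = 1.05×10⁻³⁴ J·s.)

l = 7

|L|/ℏ = (7.89×10⁻³⁴)/(1.05×10⁻³⁴) ≈ 7.514.
(|L|/ℏ)² = l(l+1) ≈ 56.46 ⇒ l = 7.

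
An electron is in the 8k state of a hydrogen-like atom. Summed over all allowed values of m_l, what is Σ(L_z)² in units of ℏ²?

Σ(L_z)² = 280 ℏ²

8k means n = 8, l = 7.
The allowed m_l values are -7, -6, -5, -4, -3, -2, -1, 0, 1, 2, 3, 4, 5, 6, 7.
Σ m_l² = 2·(1 + 4 + 9 + 16 + 25 + 36 + 49) = 280.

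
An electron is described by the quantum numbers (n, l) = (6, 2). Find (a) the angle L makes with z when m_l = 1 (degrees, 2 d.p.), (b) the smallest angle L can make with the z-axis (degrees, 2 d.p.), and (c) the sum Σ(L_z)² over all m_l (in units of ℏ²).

For m_l = 1: cos θ = 1/√6, θ ≈ 65.91°.
cos θ_min = 2/√6, so θ_min ≈ 35.26°.
Σ m_l² = 10, so Σ(L_z)² = 10 ℏ².

θ(m_l=1) ≈ 65.91°; θ_min ≈ 35.26°; Σ(L_z)² = 10 ℏ²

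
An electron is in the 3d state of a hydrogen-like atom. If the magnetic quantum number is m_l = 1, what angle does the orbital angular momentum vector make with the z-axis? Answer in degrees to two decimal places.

The 3d subshell has l = 2.
|L| = √(l(l+1)) ℏ = √6 ℏ.
L_z = m_l ℏ = 1ℏ.
cos θ = L_z/|L| = 1/√6, so θ ≈ 65.91°.

θ ≈ 65.91°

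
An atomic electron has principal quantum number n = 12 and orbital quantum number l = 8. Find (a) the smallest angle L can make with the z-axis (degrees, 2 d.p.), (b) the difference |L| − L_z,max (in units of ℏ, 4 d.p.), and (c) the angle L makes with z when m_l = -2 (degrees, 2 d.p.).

cos θ_min = 8/√72, so θ_min ≈ 19.47°.
|L| − L_z,max = (6√2 − 8)ℏ ≈ 0.4853ℏ.
For m_l = -2: cos θ = -2/√72, θ ≈ 103.63°.

θ_min ≈ 19.47°; |L|−L_z,max ≈ 0.4853ℏ; θ(m_l=-2) ≈ 103.63°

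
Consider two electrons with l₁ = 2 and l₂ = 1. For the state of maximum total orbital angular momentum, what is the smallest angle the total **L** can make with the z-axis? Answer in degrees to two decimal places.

θ_min ≈ 30.00°

By the triangle rule, |l₁ − l₂| ≤ L ≤ l₁ + l₂.
So L can be 1, 2, 3.
The maximum is L = 3, with |L_tot| = ℏ√(3·4) = 2√3 ℏ.
The minimum angle with z is arccos(3/√12) ≈ 30.00°.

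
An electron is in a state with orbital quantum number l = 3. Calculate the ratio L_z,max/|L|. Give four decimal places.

|L| = 2√3 ℏ ≈ 3.4641ℏ, while L_z,max = lℏ = 3ℏ.
L_z,max/|L| = 3/√12 = 0.8660.

L_z,max/|L| = 0.8660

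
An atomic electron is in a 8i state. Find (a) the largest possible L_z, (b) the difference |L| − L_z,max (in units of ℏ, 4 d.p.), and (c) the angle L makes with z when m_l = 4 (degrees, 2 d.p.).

For 8i, l = 6.
L_z,max = lℏ = 6ℏ.
|L| − L_z,max = (√42 − 6)ℏ ≈ 0.4807ℏ.
For m_l = 4: cos θ = 4/√42, θ ≈ 51.89°.

L_z,max = 6ℏ; |L|−L_z,max ≈ 0.4807ℏ; θ(m_l=4) ≈ 51.89°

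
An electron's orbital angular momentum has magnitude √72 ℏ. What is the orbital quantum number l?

(|L|/ℏ)² = l(l+1) = 72.
The positive root is l = 8.

l = 8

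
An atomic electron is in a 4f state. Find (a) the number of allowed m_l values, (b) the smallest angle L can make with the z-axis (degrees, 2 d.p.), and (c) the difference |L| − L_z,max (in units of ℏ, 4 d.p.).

For 4f, l = 3.
There are 2l+1 = 7 values of m_l.
cos θ_min = 3/√12, so θ_min ≈ 30.00°.
|L| − L_z,max = (2√3 − 3)ℏ ≈ 0.4641ℏ.

7 values; θ_min ≈ 30.00°; |L|−L_z,max ≈ 0.4641ℏ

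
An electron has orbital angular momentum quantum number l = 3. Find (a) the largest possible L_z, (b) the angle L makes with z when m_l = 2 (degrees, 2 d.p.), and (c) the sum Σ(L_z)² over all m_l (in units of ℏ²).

L_z,max = lℏ = 3ℏ.
For m_l = 2: cos θ = 2/√12, θ ≈ 54.74°.
Σ m_l² = 28, so Σ(L_z)² = 28 ℏ².

L_z,max = 3ℏ; θ(m_l=2) ≈ 54.74°; Σ(L_z)² = 28 ℏ²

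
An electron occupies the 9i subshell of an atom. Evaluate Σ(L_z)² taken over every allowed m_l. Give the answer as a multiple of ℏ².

Σ(L_z)² = 182 ℏ²

For 9i, l = 6.
m_l runs from −6 to 6, i.e. {-6, -5, -4, -3, -2, -1, 0, 1, 2, 3, 4, 5, 6}.
Σ m_l² = l(l+1)(2l+1)/3 = 6·7·13/3 = 182.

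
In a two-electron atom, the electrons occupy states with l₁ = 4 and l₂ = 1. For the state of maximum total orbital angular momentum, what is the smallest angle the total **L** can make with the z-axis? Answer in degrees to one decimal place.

The total orbital quantum number L ranges from |l₁ − l₂| to l₁ + l₂ in integer steps.
Allowed values: L = 3, 4, 5.
The maximum is L = 5, with |L_tot| = ℏ√(5·6) = √30 ℏ.
The minimum angle with z is arccos(5/√30) ≈ 24.1°.

θ_min ≈ 24.1°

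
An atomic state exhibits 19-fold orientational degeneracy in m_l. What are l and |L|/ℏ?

l = 9, |L| = 3√10 ℏ ≈ 9.487ℏ

Since there are 2l+1 = 19 values of m_l, l = 9.
|L| = ℏ√(l(l+1)) = ℏ√(9·10) = 3√10 ℏ.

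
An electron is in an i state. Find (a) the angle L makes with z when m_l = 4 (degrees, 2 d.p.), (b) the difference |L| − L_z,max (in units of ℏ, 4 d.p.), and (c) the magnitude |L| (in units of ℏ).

The letter i corresponds to l = 6.
For m_l = 4: cos θ = 4/√42, θ ≈ 51.89°.
|L| − L_z,max = (√42 − 6)ℏ ≈ 0.4807ℏ.
|L| = ℏ√(6·7) = √42 ℏ ≈ 6.481ℏ.

θ(m_l=4) ≈ 51.89°; |L|−L_z,max ≈ 0.4807ℏ; |L| = √42 ℏ ≈ 6.481ℏ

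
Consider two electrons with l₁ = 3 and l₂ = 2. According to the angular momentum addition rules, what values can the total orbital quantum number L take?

L runs from |3 − 2| = 1 to 3 + 2 = 5.
L ∈ {1, 2, 3, 4, 5}.

L = 1, 2, 3, 4, 5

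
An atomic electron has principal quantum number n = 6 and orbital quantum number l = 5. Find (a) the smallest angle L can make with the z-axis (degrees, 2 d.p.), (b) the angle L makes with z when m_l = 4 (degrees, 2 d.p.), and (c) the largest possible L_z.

cos θ_min = 5/√30, so θ_min ≈ 24.09°.
For m_l = 4: cos θ = 4/√30, θ ≈ 43.09°.
L_z,max = lℏ = 5ℏ.

θ_min ≈ 24.09°; θ(m_l=4) ≈ 43.09°; L_z,max = 5ℏ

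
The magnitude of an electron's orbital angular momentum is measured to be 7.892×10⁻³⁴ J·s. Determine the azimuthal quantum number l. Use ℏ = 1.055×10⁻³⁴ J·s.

l = 7

Dividing by ℏ: |L|/ℏ ≈ 7.481.
l(l+1) ≈ 7.481² ≈ 55.96, so l = 7.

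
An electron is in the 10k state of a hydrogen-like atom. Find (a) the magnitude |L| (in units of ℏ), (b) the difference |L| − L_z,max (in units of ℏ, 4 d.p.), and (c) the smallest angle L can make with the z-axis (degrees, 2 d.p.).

The 10k subshell has l = 7.
|L| = ℏ√(7·8) = 2√14 ℏ ≈ 7.483ℏ.
|L| − L_z,max = (2√14 − 7)ℏ ≈ 0.4833ℏ.
cos θ_min = 7/√56, so θ_min ≈ 20.70°.

|L| = 2√14 ℏ ≈ 7.483ℏ; |L|−L_z,max ≈ 0.4833ℏ; θ_min ≈ 20.70°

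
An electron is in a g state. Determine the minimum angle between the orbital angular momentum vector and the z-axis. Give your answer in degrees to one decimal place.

The letter g corresponds to l = 4.
|L| = ℏ√(l(l+1)) = 2√5 ℏ.
The smallest angle corresponds to the largest L_z, i.e. m_l = l = 4, giving L_z = 4ℏ.
cos θ_min = 4/√20, so θ_min ≈ 26.6°.

θ_min ≈ 26.6°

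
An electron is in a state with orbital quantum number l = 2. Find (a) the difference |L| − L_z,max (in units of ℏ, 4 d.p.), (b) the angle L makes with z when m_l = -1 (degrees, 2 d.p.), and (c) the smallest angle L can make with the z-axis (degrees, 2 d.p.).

|L| − L_z,max = (√6 − 2)ℏ ≈ 0.4495ℏ.
For m_l = -1: cos θ = -1/√6, θ ≈ 114.09°.
cos θ_min = 2/√6, so θ_min ≈ 35.26°.

|L|−L_z,max ≈ 0.4495ℏ; θ(m_l=-1) ≈ 114.09°; θ_min ≈ 35.26°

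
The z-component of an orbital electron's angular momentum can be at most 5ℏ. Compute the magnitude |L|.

|L| = √30 ℏ ≈ 5.477ℏ

Since max m_l = l, l = 5.
Then |L| = ℏ√(5·6) = √30 ℏ.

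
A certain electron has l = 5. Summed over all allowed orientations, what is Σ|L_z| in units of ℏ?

Σ|L_z| = 30 ℏ

m_l ∈ {-5, -4, -3, -2, -1, 0, 1, 2, 3, 4, 5}.
Σ|m_l| = l(l+1) = 30.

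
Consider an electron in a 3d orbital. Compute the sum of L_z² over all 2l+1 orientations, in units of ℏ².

Σ(L_z)² = 10 ℏ²

For 3d, l = 2.
The allowed m_l values are -2, -1, 0, 1, 2.
Summing m² from −2 to 2: Σ m_l² = 10.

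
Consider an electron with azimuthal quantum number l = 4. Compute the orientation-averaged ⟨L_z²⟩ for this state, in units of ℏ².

m_l ∈ {-4, -3, -2, -1, 0, 1, 2, 3, 4}.
Average of L_z² over 9 states: 60/9 ℏ² = 6.667 ℏ².

⟨L_z²⟩ = 6.667 ℏ²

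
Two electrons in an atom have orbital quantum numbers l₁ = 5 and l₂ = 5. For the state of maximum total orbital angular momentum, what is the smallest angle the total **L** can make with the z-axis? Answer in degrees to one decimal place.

By the triangle rule, |l₁ − l₂| ≤ L ≤ l₁ + l₂.
L ∈ {0, 1, 2, 3, 4, 5, 6, 7, 8, 9, 10}.
The maximum is L = 10, with |L_tot| = ℏ√(10·11) = √110 ℏ.
The minimum angle with z is arccos(10/√110) ≈ 17.5°.

θ_min ≈ 17.5°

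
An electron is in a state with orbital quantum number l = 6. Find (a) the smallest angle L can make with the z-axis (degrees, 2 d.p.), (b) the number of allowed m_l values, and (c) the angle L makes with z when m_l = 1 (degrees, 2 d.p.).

θ_min ≈ 22.21°; 13 values; θ(m_l=1) ≈ 81.12°

cos θ_min = 6/√42, so θ_min ≈ 22.21°.
There are 2l+1 = 13 values of m_l.
For m_l = 1: cos θ = 1/√42, θ ≈ 81.12°.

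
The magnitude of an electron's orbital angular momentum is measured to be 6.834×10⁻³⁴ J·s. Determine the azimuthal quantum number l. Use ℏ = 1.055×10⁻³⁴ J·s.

Dividing by ℏ: |L|/ℏ ≈ 6.478.
Set l(l+1) = 41.96; the integer solution is l = 6.

l = 6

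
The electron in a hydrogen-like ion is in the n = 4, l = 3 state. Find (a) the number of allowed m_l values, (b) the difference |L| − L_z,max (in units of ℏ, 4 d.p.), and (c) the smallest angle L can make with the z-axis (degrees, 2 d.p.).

There are 2l+1 = 7 values of m_l.
|L| − L_z,max = (2√3 − 3)ℏ ≈ 0.4641ℏ.
cos θ_min = 3/√12, so θ_min ≈ 30.00°.

7 values; |L|−L_z,max ≈ 0.4641ℏ; θ_min ≈ 30.00°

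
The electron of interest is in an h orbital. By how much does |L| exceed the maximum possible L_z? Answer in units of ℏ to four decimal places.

An h state has l = 5.
|L| = √30 ℏ ≈ 5.4772ℏ, while L_z,max = lℏ = 5ℏ.
The difference is (√30 − 5)ℏ ≈ 0.4772ℏ.

|L| − L_z,max ≈ 0.4772ℏ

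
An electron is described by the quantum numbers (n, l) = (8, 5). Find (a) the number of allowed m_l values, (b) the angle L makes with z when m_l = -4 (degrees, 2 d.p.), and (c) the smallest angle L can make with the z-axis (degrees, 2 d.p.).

11 values; θ(m_l=-4) ≈ 136.91°; θ_min ≈ 24.09°

There are 2l+1 = 11 values of m_l.
For m_l = -4: cos θ = -4/√30, θ ≈ 136.91°.
cos θ_min = 5/√30, so θ_min ≈ 24.09°.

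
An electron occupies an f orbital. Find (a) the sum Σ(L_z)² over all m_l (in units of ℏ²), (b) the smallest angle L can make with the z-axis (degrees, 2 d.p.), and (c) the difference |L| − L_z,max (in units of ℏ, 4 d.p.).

For an f orbital, l = 3.
Σ m_l² = 28, so Σ(L_z)² = 28 ℏ².
cos θ_min = 3/√12, so θ_min ≈ 30.00°.
|L| − L_z,max = (2√3 − 3)ℏ ≈ 0.4641ℏ.

Σ(L_z)² = 28 ℏ²; θ_min ≈ 30.00°; |L|−L_z,max ≈ 0.4641ℏ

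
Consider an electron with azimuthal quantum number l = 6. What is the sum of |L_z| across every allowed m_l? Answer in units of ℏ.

Σ|L_z| = 42 ℏ

m_l runs from −6 to 6, i.e. {-6, -5, -4, -3, -2, -1, 0, 1, 2, 3, 4, 5, 6}.
Σ|m_l| = 2·6(6+1)/2 = 42.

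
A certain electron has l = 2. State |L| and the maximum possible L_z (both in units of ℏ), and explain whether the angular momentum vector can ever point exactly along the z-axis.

|L| = √6 ℏ ≈ 2.4495ℏ, while L_z,max = lℏ = 2ℏ.
Since |L| > L_z,max, the vector can never point exactly along z; the closest it comes is θ_min = arccos(2/√6) ≈ 35.3°.

No: L_z,max = 2ℏ < |L| = √6 ℏ ≈ 2.449ℏ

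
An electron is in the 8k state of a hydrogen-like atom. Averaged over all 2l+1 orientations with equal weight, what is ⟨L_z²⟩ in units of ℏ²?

⟨L_z²⟩ = 18.67 ℏ²

The 8k subshell has l = 7.
m_l ∈ {-7, -6, -5, -4, -3, -2, -1, 0, 1, 2, 3, 4, 5, 6, 7}.
⟨L_z²⟩ = ℏ²·(Σ m_l²)/(2l+1) = ℏ²·280/15 = 18.67ℏ².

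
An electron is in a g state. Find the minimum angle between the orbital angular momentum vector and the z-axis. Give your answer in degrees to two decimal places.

θ_min ≈ 26.57°

The letter g corresponds to l = 4.
|L| = ℏ√(l(l+1)) = 2√5 ℏ.
The smallest angle corresponds to the largest L_z, i.e. m_l = l = 4, giving L_z = 4ℏ.
cos θ_min = 4/√20, so θ_min ≈ 26.57°.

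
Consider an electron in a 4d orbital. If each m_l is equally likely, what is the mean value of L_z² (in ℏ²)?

For 4d, l = 2.
m_l ∈ {-2, -1, 0, 1, 2}.
Average of L_z² over 5 states: 10/5 ℏ² = 2 ℏ².

⟨L_z²⟩ = 2 ℏ²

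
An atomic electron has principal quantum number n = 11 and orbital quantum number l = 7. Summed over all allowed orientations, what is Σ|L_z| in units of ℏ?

m_l runs from −7 to 7, i.e. {-7, -6, -5, -4, -3, -2, -1, 0, 1, 2, 3, 4, 5, 6, 7}.
Σ|m_l| = 2(1+2+…+7) = 56.

Σ|L_z| = 56 ℏ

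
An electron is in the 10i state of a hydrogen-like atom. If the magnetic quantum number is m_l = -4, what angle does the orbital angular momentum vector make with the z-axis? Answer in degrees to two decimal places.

For 10i, l = 6.
|L| = ℏ√(l(l+1)) = √42 ℏ.
L_z = m_l ℏ = −4ℏ.
cos θ = L_z/|L| = -4/√42, so θ ≈ 128.11°.

θ ≈ 128.11°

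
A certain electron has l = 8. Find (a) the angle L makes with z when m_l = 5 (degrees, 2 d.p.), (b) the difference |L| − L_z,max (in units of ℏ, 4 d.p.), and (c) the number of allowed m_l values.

For m_l = 5: cos θ = 5/√72, θ ≈ 53.90°.
|L| − L_z,max = (6√2 − 8)ℏ ≈ 0.4853ℏ.
There are 2l+1 = 17 values of m_l.

θ(m_l=5) ≈ 53.90°; |L|−L_z,max ≈ 0.4853ℏ; 17 values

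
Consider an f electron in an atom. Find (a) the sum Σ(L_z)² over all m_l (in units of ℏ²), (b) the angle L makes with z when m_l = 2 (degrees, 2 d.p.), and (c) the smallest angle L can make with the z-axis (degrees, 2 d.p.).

For an f orbital, l = 3.
Σ m_l² = 28, so Σ(L_z)² = 28 ℏ².
For m_l = 2: cos θ = 2/√12, θ ≈ 54.74°.
cos θ_min = 3/√12, so θ_min ≈ 30.00°.

Σ(L_z)² = 28 ℏ²; θ(m_l=2) ≈ 54.74°; θ_min ≈ 30.00°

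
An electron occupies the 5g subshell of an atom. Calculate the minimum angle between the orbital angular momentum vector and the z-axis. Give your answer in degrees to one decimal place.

5g means n = 5, l = 4.
|L| = ℏ√(l(l+1)) = 2√5 ℏ.
The smallest angle corresponds to the largest L_z, i.e. m_l = l = 4, giving L_z = 4ℏ.
cos θ_min = 4/√20, so θ_min ≈ 26.6°.

θ_min ≈ 26.6°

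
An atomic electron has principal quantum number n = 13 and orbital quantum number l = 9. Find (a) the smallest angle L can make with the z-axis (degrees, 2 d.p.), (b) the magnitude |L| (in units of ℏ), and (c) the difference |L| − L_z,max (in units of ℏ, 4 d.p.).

cos θ_min = 9/√90, so θ_min ≈ 18.43°.
|L| = ℏ√(9·10) = 3√10 ℏ ≈ 9.487ℏ.
|L| − L_z,max = (3√10 − 9)ℏ ≈ 0.4868ℏ.

θ_min ≈ 18.43°; |L| = 3√10 ℏ ≈ 9.487ℏ; |L|−L_z,max ≈ 0.4868ℏ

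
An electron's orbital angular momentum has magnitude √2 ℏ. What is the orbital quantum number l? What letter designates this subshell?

|L| = ℏ√(l(l+1)), so l(l+1) = 2.
The positive root is l = 1.

l = 1 (p orbital)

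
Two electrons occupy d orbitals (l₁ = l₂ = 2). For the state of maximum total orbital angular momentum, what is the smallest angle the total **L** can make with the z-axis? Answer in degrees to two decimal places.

L runs from |2 − 2| = 0 to 2 + 2 = 4.
Allowed values: L = 0, 1, 2, 3, 4.
The maximum is L = 4, with |L_tot| = ℏ√(4·5) = 2√5 ℏ.
The minimum angle with z is arccos(4/√20) ≈ 26.57°.

θ_min ≈ 26.57°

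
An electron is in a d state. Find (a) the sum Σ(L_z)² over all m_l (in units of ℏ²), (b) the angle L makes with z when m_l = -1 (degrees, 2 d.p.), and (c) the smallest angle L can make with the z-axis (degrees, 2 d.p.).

Σ(L_z)² = 10 ℏ²; θ(m_l=-1) ≈ 114.09°; θ_min ≈ 35.26°

A d state has l = 2.
Σ m_l² = 10, so Σ(L_z)² = 10 ℏ².
For m_l = -1: cos θ = -1/√6, θ ≈ 114.09°.
cos θ_min = 2/√6, so θ_min ≈ 35.26°.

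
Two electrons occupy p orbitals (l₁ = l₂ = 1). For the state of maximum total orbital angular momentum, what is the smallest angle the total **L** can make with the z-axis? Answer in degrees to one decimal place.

By the triangle rule, |l₁ − l₂| ≤ L ≤ l₁ + l₂.
Allowed values: L = 0, 1, 2.
The maximum is L = 2, with |L_tot| = ℏ√(2·3) = √6 ℏ.
The minimum angle with z is arccos(2/√6) ≈ 35.3°.

θ_min ≈ 35.3°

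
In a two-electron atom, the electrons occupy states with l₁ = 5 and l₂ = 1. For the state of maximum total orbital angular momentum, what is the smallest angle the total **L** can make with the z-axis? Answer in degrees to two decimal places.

θ_min ≈ 22.21°

Angular momentum addition gives L = |l₁ − l₂|, …, l₁ + l₂.
So L can be 4, 5, 6.
The maximum is L = 6, with |L_tot| = ℏ√(6·7) = √42 ℏ.
The minimum angle with z is arccos(6/√42) ≈ 22.21°.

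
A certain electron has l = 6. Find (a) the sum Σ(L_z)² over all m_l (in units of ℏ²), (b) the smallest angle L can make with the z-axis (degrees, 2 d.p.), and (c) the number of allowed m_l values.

Σ m_l² = 182, so Σ(L_z)² = 182 ℏ².
cos θ_min = 6/√42, so θ_min ≈ 22.21°.
There are 2l+1 = 13 values of m_l.

Σ(L_z)² = 182 ℏ²; θ_min ≈ 22.21°; 13 values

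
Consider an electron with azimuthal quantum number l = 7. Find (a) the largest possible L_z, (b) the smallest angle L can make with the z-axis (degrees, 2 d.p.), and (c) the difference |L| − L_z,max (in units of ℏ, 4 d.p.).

L_z,max = 7ℏ; θ_min ≈ 20.70°; |L|−L_z,max ≈ 0.4833ℏ

L_z,max = lℏ = 7ℏ.
cos θ_min = 7/√56, so θ_min ≈ 20.70°.
|L| − L_z,max = (2√14 − 7)ℏ ≈ 0.4833ℏ.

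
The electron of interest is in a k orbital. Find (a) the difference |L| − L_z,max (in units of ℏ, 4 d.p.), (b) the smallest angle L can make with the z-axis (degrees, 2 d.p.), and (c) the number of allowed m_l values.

The letter k corresponds to l = 7.
|L| − L_z,max = (2√14 − 7)ℏ ≈ 0.4833ℏ.
cos θ_min = 7/√56, so θ_min ≈ 20.70°.
There are 2l+1 = 15 values of m_l.

|L|−L_z,max ≈ 0.4833ℏ; θ_min ≈ 20.70°; 15 values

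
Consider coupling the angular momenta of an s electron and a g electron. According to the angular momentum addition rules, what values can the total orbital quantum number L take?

By the triangle rule, |l₁ − l₂| ≤ L ≤ l₁ + l₂.
So L can be 4.

L = 4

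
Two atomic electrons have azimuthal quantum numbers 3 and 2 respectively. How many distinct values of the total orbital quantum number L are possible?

5

Angular momentum addition gives L = |l₁ − l₂|, …, l₁ + l₂.
Allowed values: L = 1, 2, 3, 4, 5.
That is 5 values.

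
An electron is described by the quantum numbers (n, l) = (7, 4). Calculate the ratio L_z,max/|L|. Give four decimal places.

|L| = 2√5 ℏ ≈ 4.4721ℏ, while L_z,max = lℏ = 4ℏ.
L_z,max/|L| = 4/√20 = 0.8944.

L_z,max/|L| = 0.8944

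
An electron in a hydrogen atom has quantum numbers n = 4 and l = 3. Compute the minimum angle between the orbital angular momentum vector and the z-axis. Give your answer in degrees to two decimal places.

|L| = √(l(l+1)) ℏ = 2√3 ℏ.
The smallest angle corresponds to the largest L_z, i.e. m_l = l = 3, giving L_z = 3ℏ.
cos θ_min = 3/√12, so θ_min ≈ 30.00°.

θ_min ≈ 30.00°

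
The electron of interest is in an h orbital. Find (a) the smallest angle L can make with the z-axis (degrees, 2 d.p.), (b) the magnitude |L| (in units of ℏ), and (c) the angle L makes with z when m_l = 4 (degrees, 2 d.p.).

An h state has l = 5.
cos θ_min = 5/√30, so θ_min ≈ 24.09°.
|L| = ℏ√(5·6) = √30 ℏ ≈ 5.477ℏ.
For m_l = 4: cos θ = 4/√30, θ ≈ 43.09°.

θ_min ≈ 24.09°; |L| = √30 ℏ ≈ 5.477ℏ; θ(m_l=4) ≈ 43.09°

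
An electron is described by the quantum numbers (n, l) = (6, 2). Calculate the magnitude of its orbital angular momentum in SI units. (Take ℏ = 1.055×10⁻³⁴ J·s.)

|L| = ℏ√(l(l+1)) = ℏ√(2·3) = √6 ℏ
Numerically, |L| = 2.449 × (1.055×10⁻³⁴ J·s) = 2.584×10⁻³⁴ J·s.

|L| = 2.584×10⁻³⁴ J·s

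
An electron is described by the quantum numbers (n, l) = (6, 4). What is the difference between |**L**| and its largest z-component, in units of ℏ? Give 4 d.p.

|L| − L_z,max ≈ 0.4721ℏ

|L| = 2√5 ℏ ≈ 4.4721ℏ, while L_z,max = lℏ = 4ℏ.
The difference is (2√5 − 4)ℏ ≈ 0.4721ℏ.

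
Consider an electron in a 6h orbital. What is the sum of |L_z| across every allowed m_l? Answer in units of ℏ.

Σ|L_z| = 30 ℏ

The 6h subshell has l = 5.
The allowed m_l values are -5, -4, -3, -2, -1, 0, 1, 2, 3, 4, 5.
Σ|m_l| = 2(1+2+…+5) = 30.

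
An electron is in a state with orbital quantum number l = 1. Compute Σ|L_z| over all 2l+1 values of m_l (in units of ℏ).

m_l runs from −1 to 1, i.e. {-1, 0, 1}.
Σ|m_l| = 2·1(1+1)/2 = 2.

Σ|L_z| = 2 ℏ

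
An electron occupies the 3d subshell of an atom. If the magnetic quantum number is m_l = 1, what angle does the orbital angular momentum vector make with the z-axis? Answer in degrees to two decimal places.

The 3d subshell has l = 2.
|L| = √(l(l+1)) ℏ = √6 ℏ.
L_z = m_l ℏ = 1ℏ.
cos θ = L_z/|L| = 1/√6, so θ ≈ 65.91°.

θ ≈ 65.91°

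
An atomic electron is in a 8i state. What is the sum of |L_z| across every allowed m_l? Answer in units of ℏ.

For 8i, l = 6.
m_l runs from −6 to 6, i.e. {-6, -5, -4, -3, -2, -1, 0, 1, 2, 3, 4, 5, 6}.
Σ|m_l| = 2(1+2+…+6) = 42.

Σ|L_z| = 42 ℏ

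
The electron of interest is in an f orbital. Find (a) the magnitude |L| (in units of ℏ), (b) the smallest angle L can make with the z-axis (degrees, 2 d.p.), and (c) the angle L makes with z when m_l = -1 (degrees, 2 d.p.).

For an f orbital, l = 3.
|L| = ℏ√(3·4) = 2√3 ℏ ≈ 3.464ℏ.
cos θ_min = 3/√12, so θ_min ≈ 30.00°.
For m_l = -1: cos θ = -1/√12, θ ≈ 106.78°.

|L| = 2√3 ℏ ≈ 3.464ℏ; θ_min ≈ 30.00°; θ(m_l=-1) ≈ 106.78°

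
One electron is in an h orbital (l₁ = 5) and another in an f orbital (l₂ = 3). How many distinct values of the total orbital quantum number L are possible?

The total orbital quantum number L ranges from |l₁ − l₂| to l₁ + l₂ in integer steps.
So L can be 2, 3, 4, 5, 6, 7, 8.
That is 7 values.

7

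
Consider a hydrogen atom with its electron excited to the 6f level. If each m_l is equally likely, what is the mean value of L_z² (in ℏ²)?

⟨L_z²⟩ = 4 ℏ²

The 6f level has l = 3.
m_l runs from −3 to 3, i.e. {-3, -2, -1, 0, 1, 2, 3}.
⟨L_z²⟩ = ℏ²·l(l+1)/3 = 4ℏ².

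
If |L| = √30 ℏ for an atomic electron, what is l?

|L| = ℏ√(l(l+1)), so l(l+1) = 30.
Solving: l = 5.

l = 5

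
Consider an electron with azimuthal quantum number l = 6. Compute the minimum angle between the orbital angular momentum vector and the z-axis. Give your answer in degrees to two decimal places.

|L| = √(l(l+1)) ℏ = √42 ℏ.
The smallest angle corresponds to the largest L_z, i.e. m_l = l = 6, giving L_z = 6ℏ.
cos θ_min = 6/√42, so θ_min ≈ 22.21°.

θ_min ≈ 22.21°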